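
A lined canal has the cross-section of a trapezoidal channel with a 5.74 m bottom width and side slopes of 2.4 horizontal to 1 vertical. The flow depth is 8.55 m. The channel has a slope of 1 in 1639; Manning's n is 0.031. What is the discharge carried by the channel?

With bottom width b = 5.74 m and side slope z = 2.4: A = (b + zy)y = (5.74 + 2.4×8.55)×8.55 = 224.5 m²; P = b + 2y√(1+z²) = 5.74 + 2×8.55×2.6 = 50.2 m.
Hydraulic radius R = A/P = 224.5/50.2 = 4.473 m.
Manning's equation: Q = (1/n) A R^(2/3) S^(1/2) = (1/0.031) × 224.5 × 4.473^(2/3) × 0.0006101^(1/2) = 486 m³/s.

Q = 486 m³/s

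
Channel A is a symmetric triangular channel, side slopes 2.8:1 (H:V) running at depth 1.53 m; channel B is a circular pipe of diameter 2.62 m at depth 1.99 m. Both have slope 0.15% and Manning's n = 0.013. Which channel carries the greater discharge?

channel A

Channel A: For a triangular section with side slope z = 2.8: A = zy² = 2.8×1.53² = 6.555 m²; P = 2y√(1+z²) = 2×1.53×2.973 = 9.098 m. Hydraulic radius R = A/P = 6.555/9.098 = 0.7204 m. Q_A = (1/0.013)·6.555·0.7204^(2/3)·√0.0015 = 15.69 m³/s.
Channel B: For a circular section of diameter D = 2.62 m at depth y = 1.99 m, the central angle is θ = 2 arccos(1 − 2y/D) = 4.233 rad. Then A = (D²/8)(θ − sin θ) = 4.394 m² and P = Dθ/2 = 5.545 m. Hydraulic radius R = A/P = 4.394/5.545 = 0.7923 m. Q_B = (1/0.013)·4.394·0.7923^(2/3)·√0.0015 = 11.21 m³/s.
Q_A = 15.69 m³/s vs Q_B = 11.21 m³/s, so channel A carries more.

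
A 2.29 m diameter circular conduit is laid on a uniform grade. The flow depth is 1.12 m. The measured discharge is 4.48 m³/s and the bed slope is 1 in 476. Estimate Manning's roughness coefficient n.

For a circular section of diameter D = 2.29 m at depth y = 1.12 m, the central angle is θ = 2 arccos(1 − 2y/D) = 3.098 rad. Then A = (D²/8)(θ − sin θ) = 2.002 m² and P = Dθ/2 = 3.547 m.
Hydraulic radius R = A/P = 2.002/3.547 = 0.5644 m.
Rearranging Manning's equation: n = (1/Q) A R^(2/3) S^(1/2) = (1/4.48) × 2.002 × 0.5644^(2/3) × √0.002101 = 0.014.

n = 0.014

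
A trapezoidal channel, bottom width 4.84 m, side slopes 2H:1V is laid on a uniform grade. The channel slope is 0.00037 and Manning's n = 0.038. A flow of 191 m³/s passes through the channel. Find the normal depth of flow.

y_n = 7.59 m

Manning's equation rearranged: A R^(2/3) = nQ / (1·√S) = 0.038 × 191 / (√0.00037) = 377.3.
Trying y = 8.39 m: A R^(2/3) = 478.3 — over.
Trying y = 6.4 m: A R^(2/3) = 254 — short.
Trying y = 7.59 m: A R^(2/3) = 377.6 — close enough.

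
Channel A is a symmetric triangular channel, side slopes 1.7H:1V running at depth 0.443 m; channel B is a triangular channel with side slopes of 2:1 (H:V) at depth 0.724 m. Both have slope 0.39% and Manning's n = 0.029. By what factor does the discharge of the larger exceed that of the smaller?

4.47

Channel A: For a triangular section with side slope z = 1.7: A = zy² = 1.7×0.443² = 0.3336 m²; P = 2y√(1+z²) = 2×0.443×1.972 = 1.747 m. Hydraulic radius R = A/P = 0.3336/1.747 = 0.1909 m. Q_A = (1/0.029)·0.3336·0.1909^(2/3)·√0.0039 = 0.2382 m³/s.
Channel B: For a triangular section with side slope z = 2: A = zy² = 2×0.724² = 1.048 m²; P = 2y√(1+z²) = 2×0.724×2.236 = 3.238 m. Hydraulic radius R = A/P = 1.048/3.238 = 0.3238 m. Q_B = (1/0.029)·1.048·0.3238^(2/3)·√0.0039 = 1.064 m³/s.
The larger discharge is 1.064 m³/s and the smaller is 0.2382 m³/s; the ratio is 4.47.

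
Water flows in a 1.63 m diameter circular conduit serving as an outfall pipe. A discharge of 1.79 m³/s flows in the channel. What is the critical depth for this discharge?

At critical depth, Q² T / (g A³) = 1, i.e. A³/T = Q²/g = 1.79²/9.81 = 0.3266.
Trying y = 0.816 m: A³/T = 0.7001 — too large.
Trying y = 0.669 m: A³/T = 0.3273 — matches.

y_c = 0.669 m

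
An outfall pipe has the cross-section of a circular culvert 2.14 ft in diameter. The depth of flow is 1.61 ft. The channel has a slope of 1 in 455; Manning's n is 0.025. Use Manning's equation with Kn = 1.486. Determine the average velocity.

V = 2.08 ft/s

For a circular section of diameter D = 2.14 ft at depth y = 1.61 ft, the central angle is θ = 2 arccos(1 − 2y/D) = 4.2 rad. Then A = (D²/8)(θ − sin θ) = 2.903 ft² and P = Dθ/2 = 4.494 ft.
Hydraulic radius R = A/P = 2.903/4.494 = 0.646 ft.
From Manning's equation, V = (1.486/n) R^(2/3) S^(1/2) = (1.486/0.025) × 0.646^(2/3) × 0.002198^(1/2) = 2.08 ft/s.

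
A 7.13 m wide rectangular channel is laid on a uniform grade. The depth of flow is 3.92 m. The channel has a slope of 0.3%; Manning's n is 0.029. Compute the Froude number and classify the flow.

Flow area A = b·y = 7.13 × 3.92 = 27.95 m². Wetted perimeter P = b + 2y = 7.13 + 2×3.92 = 14.97 m.
Hydraulic radius R = A/P = 27.95/14.97 = 1.867 m.
V = (1/n) R^(2/3) √S = (1/0.029) × 1.867^(2/3) × √0.003 = 2.864 m/s. Hydraulic depth D_h = A/T = 27.95/7.13 = 3.92 m.
Froude number Fr = V/√(g·D_h) = 2.864/√(9.81×3.92) = 0.462, which is less than 1, so the flow is subcritical.

subcritical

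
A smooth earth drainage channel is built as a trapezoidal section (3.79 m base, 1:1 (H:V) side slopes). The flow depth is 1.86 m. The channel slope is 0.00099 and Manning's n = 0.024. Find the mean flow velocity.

V = 1.45 m/s

With bottom width b = 3.79 m and side slope z = 1: A = (b + zy)y = (3.79 + 1×1.86)×1.86 = 10.51 m²; P = b + 2y√(1+z²) = 3.79 + 2×1.86×1.414 = 9.051 m.
Hydraulic radius R = A/P = 10.51/9.051 = 1.161 m.
From Manning's equation, V = (1/n) R^(2/3) S^(1/2) = (1/0.024) × 1.161^(2/3) × 0.00099^(1/2) = 1.45 m/s.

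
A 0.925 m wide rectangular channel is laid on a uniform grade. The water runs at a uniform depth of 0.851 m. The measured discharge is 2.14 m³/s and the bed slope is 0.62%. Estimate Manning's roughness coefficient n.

Flow area A = b·y = 0.925 × 0.851 = 0.7872 m². Wetted perimeter P = b + 2y = 0.925 + 2×0.851 = 2.627 m.
Hydraulic radius R = A/P = 0.7872/2.627 = 0.2996 m.
Rearranging Manning's equation: n = (1/Q) A R^(2/3) S^(1/2) = (1/2.14) × 0.7872 × 0.2996^(2/3) × √0.0062 = 0.013.

n = 0.013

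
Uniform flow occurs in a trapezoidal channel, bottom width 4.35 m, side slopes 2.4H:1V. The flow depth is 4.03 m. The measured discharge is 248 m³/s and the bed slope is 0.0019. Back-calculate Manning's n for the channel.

With bottom width b = 4.35 m and side slope z = 2.4: A = (b + zy)y = (4.35 + 2.4×4.03)×4.03 = 56.51 m²; P = b + 2y√(1+z²) = 4.35 + 2×4.03×2.6 = 25.31 m.
Hydraulic radius R = A/P = 56.51/25.31 = 2.233 m.
Rearranging Manning's equation: n = (1/Q) A R^(2/3) S^(1/2) = (1/248) × 56.51 × 2.233^(2/3) × √0.0019 = 0.017.

n = 0.017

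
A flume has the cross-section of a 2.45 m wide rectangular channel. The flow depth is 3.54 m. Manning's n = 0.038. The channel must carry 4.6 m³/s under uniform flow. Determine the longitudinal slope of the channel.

S = 0.000461

Flow area A = b·y = 2.45 × 3.54 = 8.673 m². Wetted perimeter P = b + 2y = 2.45 + 2×3.54 = 9.53 m.
Hydraulic radius R = A/P = 8.673/9.53 = 0.9101 m.
From Manning's equation, S = [nQ / (1 A R^(2/3))]² = [0.038 × 4.6 / (1 × 8.673 × 0.9101^(2/3))]² = 0.000461.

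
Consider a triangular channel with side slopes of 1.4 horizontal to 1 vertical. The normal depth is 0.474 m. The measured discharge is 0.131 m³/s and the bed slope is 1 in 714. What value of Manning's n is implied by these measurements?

For a triangular section with side slope z = 1.4: A = zy² = 1.4×0.474² = 0.3145 m²; P = 2y√(1+z²) = 2×0.474×1.72 = 1.631 m.
Hydraulic radius R = A/P = 0.3145/1.631 = 0.1929 m.
Rearranging Manning's equation: n = (1/Q) A R^(2/3) S^(1/2) = (1/0.131) × 0.3145 × 0.1929^(2/3) × √0.001401 = 0.03.

n = 0.03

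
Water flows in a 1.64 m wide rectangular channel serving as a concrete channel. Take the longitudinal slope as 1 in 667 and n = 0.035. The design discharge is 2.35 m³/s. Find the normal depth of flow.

y_n = 1.88 m

Manning's equation rearranged: A R^(2/3) = nQ / (1·√S) = 0.035 × 2.35 / (√0.001499) = 2.124.
Trying y = 2.31 m: A R^(2/3) = 2.71 — over.
Trying y = 1.39 m: A R^(2/3) = 1.466 — short.
Trying y = 1.88 m: A R^(2/3) = 2.122 — close enough.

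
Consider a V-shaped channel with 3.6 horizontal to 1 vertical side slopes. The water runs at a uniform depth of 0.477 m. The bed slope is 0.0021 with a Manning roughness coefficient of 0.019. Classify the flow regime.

For a triangular section with side slope z = 3.6: A = zy² = 3.6×0.477² = 0.8191 m²; P = 2y√(1+z²) = 2×0.477×3.736 = 3.564 m.
Hydraulic radius R = A/P = 0.8191/3.564 = 0.2298 m.
V = (1/n) R^(2/3) √S = (1/0.019) × 0.2298^(2/3) × √0.0021 = 0.9049 m/s. Hydraulic depth D_h = A/T = 0.8191/3.434 = 0.2385 m.
Froude number Fr = V/√(g·D_h) = 0.9049/√(9.81×0.2385) = 0.592, which is less than 1, so the flow is subcritical.

subcritical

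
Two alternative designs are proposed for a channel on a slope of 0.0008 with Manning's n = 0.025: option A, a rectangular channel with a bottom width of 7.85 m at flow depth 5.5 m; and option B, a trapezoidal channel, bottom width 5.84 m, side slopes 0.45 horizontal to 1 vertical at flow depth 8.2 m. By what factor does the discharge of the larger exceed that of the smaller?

Channel A: Flow area A = b·y = 7.85 × 5.5 = 43.17 m². Wetted perimeter P = b + 2y = 7.85 + 2×5.5 = 18.85 m. Hydraulic radius R = A/P = 43.17/18.85 = 2.29 m. Q_A = (1/0.025)·43.17·2.29^(2/3)·√0.0008 = 84.88 m³/s.
Channel B: With bottom width b = 5.84 m and side slope z = 0.45: A = (b + zy)y = (5.84 + 0.45×8.2)×8.2 = 78.15 m²; P = b + 2y√(1+z²) = 5.84 + 2×8.2×1.097 = 23.82 m. Hydraulic radius R = A/P = 78.15/23.82 = 3.28 m. Q_B = (1/0.025)·78.15·3.28^(2/3)·√0.0008 = 195.2 m³/s.
The larger discharge is 195.2 m³/s and the smaller is 84.88 m³/s; the ratio is 2.3.

2.3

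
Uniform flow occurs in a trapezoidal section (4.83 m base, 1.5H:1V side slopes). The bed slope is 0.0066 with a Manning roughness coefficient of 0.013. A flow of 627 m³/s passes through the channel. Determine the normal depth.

Manning's equation rearranged: A R^(2/3) = nQ / (1·√S) = 0.013 × 627 / (√0.0066) = 100.3.
At y = 3.7 m: A R^(2/3) = 63.25 — too small.
At y = 5.37 m: A R^(2/3) = 139.4 — too large.
At y = 4.61 m: A R^(2/3) = 100.4 — close enough.

y_n = 4.61 m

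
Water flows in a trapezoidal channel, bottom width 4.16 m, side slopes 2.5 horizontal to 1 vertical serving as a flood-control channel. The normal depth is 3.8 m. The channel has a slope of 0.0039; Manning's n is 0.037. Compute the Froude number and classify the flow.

With bottom width b = 4.16 m and side slope z = 2.5: A = (b + zy)y = (4.16 + 2.5×3.8)×3.8 = 51.91 m²; P = b + 2y√(1+z²) = 4.16 + 2×3.8×2.693 = 24.62 m.
Hydraulic radius R = A/P = 51.91/24.62 = 2.108 m.
V = (1/n) R^(2/3) √S = (1/0.037) × 2.108^(2/3) × √0.0039 = 2.775 m/s. Hydraulic depth D_h = A/T = 51.91/23.16 = 2.241 m.
Froude number Fr = V/√(g·D_h) = 2.775/√(9.81×2.241) = 0.592, which is less than 1, so the flow is subcritical.

subcritical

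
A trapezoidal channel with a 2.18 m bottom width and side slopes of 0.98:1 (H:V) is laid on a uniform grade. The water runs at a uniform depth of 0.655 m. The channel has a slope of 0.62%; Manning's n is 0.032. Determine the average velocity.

V = 1.47 m/s

With bottom width b = 2.18 m and side slope z = 0.98: A = (b + zy)y = (2.18 + 0.98×0.655)×0.655 = 1.848 m²; P = b + 2y√(1+z²) = 2.18 + 2×0.655×1.4 = 4.014 m.
Hydraulic radius R = A/P = 1.848/4.014 = 0.4605 m.
From Manning's equation, V = (1/n) R^(2/3) S^(1/2) = (1/0.032) × 0.4605^(2/3) × 0.0062^(1/2) = 1.47 m/s.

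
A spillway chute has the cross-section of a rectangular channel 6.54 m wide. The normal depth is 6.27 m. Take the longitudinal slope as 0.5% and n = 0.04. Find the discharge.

Q = 121 m³/s

Flow area A = b·y = 6.54 × 6.27 = 41.01 m². Wetted perimeter P = b + 2y = 6.54 + 2×6.27 = 19.08 m.
Hydraulic radius R = A/P = 41.01/19.08 = 2.149 m.
Manning's equation: Q = (1/n) A R^(2/3) S^(1/2) = (1/0.04) × 41.01 × 2.149^(2/3) × 0.005^(1/2) = 121 m³/s.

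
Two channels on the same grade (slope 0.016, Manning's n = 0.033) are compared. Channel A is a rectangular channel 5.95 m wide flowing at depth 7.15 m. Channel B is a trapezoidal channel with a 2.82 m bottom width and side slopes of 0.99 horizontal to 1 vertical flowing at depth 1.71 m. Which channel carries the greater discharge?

channel A

Channel A: Flow area A = b·y = 5.95 × 7.15 = 42.54 m². Wetted perimeter P = b + 2y = 5.95 + 2×7.15 = 20.25 m. Hydraulic radius R = A/P = 42.54/20.25 = 2.101 m. Q_A = (1/0.033)·42.54·2.101^(2/3)·√0.016 = 267.5 m³/s.
Channel B: With bottom width b = 2.82 m and side slope z = 0.99: A = (b + zy)y = (2.82 + 0.99×1.71)×1.71 = 7.717 m²; P = b + 2y√(1+z²) = 2.82 + 2×1.71×1.407 = 7.632 m. Hydraulic radius R = A/P = 7.717/7.632 = 1.011 m. Q_B = (1/0.033)·7.717·1.011^(2/3)·√0.016 = 29.8 m³/s.
Q_A = 267.5 m³/s vs Q_B = 29.8 m³/s, so channel A carries more.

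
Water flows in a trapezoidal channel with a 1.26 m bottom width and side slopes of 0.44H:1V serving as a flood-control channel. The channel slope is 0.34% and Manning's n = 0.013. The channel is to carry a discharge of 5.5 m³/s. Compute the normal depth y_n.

Manning's equation rearranged: A R^(2/3) = nQ / (1·√S) = 0.013 × 5.5 / (√0.0034) = 1.226.
Try y = 1.18 m: A R^(2/3) = 1.404 — too large.
Try y = 0.932 m: A R^(2/3) = 0.9438 — too small.
Try y = 1.09 m: A R^(2/3) = 1.227 — ≈ 1.226.

y_n = 1.09 m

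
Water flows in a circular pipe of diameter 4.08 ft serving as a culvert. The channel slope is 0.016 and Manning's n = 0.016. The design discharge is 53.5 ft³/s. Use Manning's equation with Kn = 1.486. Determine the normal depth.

Manning's equation rearranged: A R^(2/3) = nQ / (1.486·√S) = 0.016 × 53.5 / (1.486 × √0.016) = 4.554.
At y = 1.41 ft: A R^(2/3) = 3.401 — short.
At y = 1.65 ft: A R^(2/3) = 4.555 — matches.

y_n = 1.65 ft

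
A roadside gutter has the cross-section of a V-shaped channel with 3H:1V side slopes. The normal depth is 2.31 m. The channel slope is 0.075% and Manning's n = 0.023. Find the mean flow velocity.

V = 1.27 m/s

For a triangular section with side slope z = 3: A = zy² = 3×2.31² = 16.01 m²; P = 2y√(1+z²) = 2×2.31×3.162 = 14.61 m.
Hydraulic radius R = A/P = 16.01/14.61 = 1.096 m.
From Manning's equation, V = (1/n) R^(2/3) S^(1/2) = (1/0.023) × 1.096^(2/3) × 0.00075^(1/2) = 1.27 m/s.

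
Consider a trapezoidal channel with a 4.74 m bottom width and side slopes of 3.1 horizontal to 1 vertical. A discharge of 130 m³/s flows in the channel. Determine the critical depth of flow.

y_c = 2.58 m

At critical depth, Q² T / (g A³) = 1, i.e. A³/T = Q²/g = 130²/9.81 = 1723.
At y = 3.27 m: A³/T = 4603 — over.
At y = 1.78 m: A³/T = 385.9 — short.
At y = 2.58 m: A³/T = 1712 — ≈ 1723.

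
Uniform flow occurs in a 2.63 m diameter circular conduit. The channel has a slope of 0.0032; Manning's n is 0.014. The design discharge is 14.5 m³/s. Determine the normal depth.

Manning's equation rearranged: A R^(2/3) = nQ / (1·√S) = 0.014 × 14.5 / (√0.0032) = 3.589.
At y = 2.11 m: A R^(2/3) = 4.026 — too large.
At y = 1.34 m: A R^(2/3) = 2.12 — too small.
At y = 1.9 m: A R^(2/3) = 3.58 — close enough.

y_n = 1.9 m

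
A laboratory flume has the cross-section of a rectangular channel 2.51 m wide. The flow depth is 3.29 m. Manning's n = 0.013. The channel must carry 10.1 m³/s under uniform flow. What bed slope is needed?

Flow area A = b·y = 2.51 × 3.29 = 8.258 m². Wetted perimeter P = b + 2y = 2.51 + 2×3.29 = 9.09 m.
Hydraulic radius R = A/P = 8.258/9.09 = 0.9085 m.
From Manning's equation, S = [nQ / (1 A R^(2/3))]² = [0.013 × 10.1 / (1 × 8.258 × 0.9085^(2/3))]² = 0.000287.

S = 0.000287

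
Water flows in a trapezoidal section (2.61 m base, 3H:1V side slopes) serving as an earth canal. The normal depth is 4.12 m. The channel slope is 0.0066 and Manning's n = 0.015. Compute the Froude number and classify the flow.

supercritical

With bottom width b = 2.61 m and side slope z = 3: A = (b + zy)y = (2.61 + 3×4.12)×4.12 = 61.68 m²; P = b + 2y√(1+z²) = 2.61 + 2×4.12×3.162 = 28.67 m.
Hydraulic radius R = A/P = 61.68/28.67 = 2.151 m.
V = (1/n) R^(2/3) √S = (1/0.015) × 2.151^(2/3) × √0.0066 = 9.026 m/s. Hydraulic depth D_h = A/T = 61.68/27.33 = 2.257 m.
Froude number Fr = V/√(g·D_h) = 9.026/√(9.81×2.257) = 1.92, which is greater than 1, so the flow is supercritical.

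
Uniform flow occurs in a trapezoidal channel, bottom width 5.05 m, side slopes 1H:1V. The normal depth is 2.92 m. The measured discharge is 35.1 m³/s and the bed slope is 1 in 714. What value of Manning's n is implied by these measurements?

With bottom width b = 5.05 m and side slope z = 1: A = (b + zy)y = (5.05 + 1×2.92)×2.92 = 23.27 m²; P = b + 2y√(1+z²) = 5.05 + 2×2.92×1.414 = 13.31 m.
Hydraulic radius R = A/P = 23.27/13.31 = 1.749 m.
Rearranging Manning's equation: n = (1/Q) A R^(2/3) S^(1/2) = (1/35.1) × 23.27 × 1.749^(2/3) × √0.001401 = 0.036.

n = 0.036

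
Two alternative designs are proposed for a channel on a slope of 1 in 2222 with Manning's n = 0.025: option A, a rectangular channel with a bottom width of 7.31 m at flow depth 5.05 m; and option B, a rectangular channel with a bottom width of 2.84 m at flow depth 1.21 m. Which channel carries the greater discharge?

Channel A: Flow area A = b·y = 7.31 × 5.05 = 36.92 m². Wetted perimeter P = b + 2y = 7.31 + 2×5.05 = 17.41 m. Hydraulic radius R = A/P = 36.92/17.41 = 2.12 m. Q_A = (1/0.025)·36.92·2.12^(2/3)·√0.00045 = 51.7 m³/s.
Channel B: Flow area A = b·y = 2.84 × 1.21 = 3.436 m². Wetted perimeter P = b + 2y = 2.84 + 2×1.21 = 5.26 m. Hydraulic radius R = A/P = 3.436/5.26 = 0.6533 m. Q_B = (1/0.025)·3.436·0.6533^(2/3)·√0.00045 = 2.196 m³/s.
Q_A = 51.7 m³/s vs Q_B = 2.196 m³/s, so channel A carries more.

channel A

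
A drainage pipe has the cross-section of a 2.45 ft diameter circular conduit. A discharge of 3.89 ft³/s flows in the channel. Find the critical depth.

At critical depth, Q² T / (g A³) = 1, i.e. A³/T = Q²/g = 3.89²/32.2 = 0.4699.
Trying y = 0.812 ft: A³/T = 1.102 — high.
Trying y = 0.652 ft: A³/T = 0.4706 — ≈ 0.4699.

y_c = 0.652 ft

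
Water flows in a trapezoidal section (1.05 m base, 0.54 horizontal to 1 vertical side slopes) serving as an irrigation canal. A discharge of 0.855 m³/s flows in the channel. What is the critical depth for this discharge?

At critical depth, Q² T / (g A³) = 1, i.e. A³/T = Q²/g = 0.855²/9.81 = 0.07452.
Try y = 0.483 m: A³/T = 0.1615 — over.
Try y = 0.32 m: A³/T = 0.04293 — short.
Try y = 0.38 m: A³/T = 0.0743 — close enough.

y_c = 0.38 m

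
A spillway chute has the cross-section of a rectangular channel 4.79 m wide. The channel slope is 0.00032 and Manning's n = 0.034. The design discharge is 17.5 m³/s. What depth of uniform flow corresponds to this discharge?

y_n = 5.03 m

Manning's equation rearranged: A R^(2/3) = nQ / (1·√S) = 0.034 × 17.5 / (√0.00032) = 33.26.
Trying y = 4.52 m: A R^(2/3) = 29.19 — short.
Trying y = 5.94 m: A R^(2/3) = 40.64 — over.
Trying y = 5.03 m: A R^(2/3) = 33.27 — ≈ 33.26.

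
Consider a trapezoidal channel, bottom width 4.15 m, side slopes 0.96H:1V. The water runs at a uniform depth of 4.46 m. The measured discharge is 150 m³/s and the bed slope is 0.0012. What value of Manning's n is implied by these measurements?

n = 0.015

With bottom width b = 4.15 m and side slope z = 0.96: A = (b + zy)y = (4.15 + 0.96×4.46)×4.46 = 37.6 m²; P = b + 2y√(1+z²) = 4.15 + 2×4.46×1.386 = 16.52 m.
Hydraulic radius R = A/P = 37.6/16.52 = 2.277 m.
Rearranging Manning's equation: n = (1/Q) A R^(2/3) S^(1/2) = (1/150) × 37.6 × 2.277^(2/3) × √0.0012 = 0.015.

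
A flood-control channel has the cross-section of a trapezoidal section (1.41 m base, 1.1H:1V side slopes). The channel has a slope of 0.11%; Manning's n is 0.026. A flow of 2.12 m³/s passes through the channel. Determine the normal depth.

y_n = 0.979 m

Manning's equation rearranged: A R^(2/3) = nQ / (1·√S) = 0.026 × 2.12 / (√0.0011) = 1.662.
Try y = 0.738 m: A R^(2/3) = 0.9699 — short.
Try y = 1.12 m: A R^(2/3) = 2.161 — over.
Try y = 0.979 m: A R^(2/3) = 1.661 — matches.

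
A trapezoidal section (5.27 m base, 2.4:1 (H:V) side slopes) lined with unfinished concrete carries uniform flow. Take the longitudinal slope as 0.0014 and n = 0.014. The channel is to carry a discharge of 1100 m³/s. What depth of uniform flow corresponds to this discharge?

y_n = 7.32 m

Manning's equation rearranged: A R^(2/3) = nQ / (1·√S) = 0.014 × 1100 / (√0.0014) = 411.6.
At y = 5.54 m: A R^(2/3) = 214.8 — short.
At y = 8.17 m: A R^(2/3) = 533.8 — over.
At y = 7.32 m: A R^(2/3) = 411.2 — close enough.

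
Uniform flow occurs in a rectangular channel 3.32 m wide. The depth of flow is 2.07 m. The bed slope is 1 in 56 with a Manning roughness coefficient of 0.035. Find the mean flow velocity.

Flow area A = b·y = 3.32 × 2.07 = 6.872 m². Wetted perimeter P = b + 2y = 3.32 + 2×2.07 = 7.46 m.
Hydraulic radius R = A/P = 6.872/7.46 = 0.9212 m.
From Manning's equation, V = (1/n) R^(2/3) S^(1/2) = (1/0.035) × 0.9212^(2/3) × 0.01786^(1/2) = 3.61 m/s.

V = 3.61 m/s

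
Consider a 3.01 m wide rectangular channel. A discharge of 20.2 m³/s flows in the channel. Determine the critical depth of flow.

y_c = 1.66 m

For a rectangular channel, critical depth y_c = (q²/g)^(1/3) where q = Q/b = 20.2/3.01 = 6.711 m²/s.
So y_c = (6.711²/9.81)^(1/3) = 1.66 m.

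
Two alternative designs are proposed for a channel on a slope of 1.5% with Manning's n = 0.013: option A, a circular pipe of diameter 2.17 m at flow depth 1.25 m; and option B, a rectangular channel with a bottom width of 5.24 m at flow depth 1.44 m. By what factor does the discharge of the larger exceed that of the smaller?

Channel A: For a circular section of diameter D = 2.17 m at depth y = 1.25 m, the central angle is θ = 2 arccos(1 − 2y/D) = 3.447 rad. Then A = (D²/8)(θ − sin θ) = 2.206 m² and P = Dθ/2 = 3.74 m. Hydraulic radius R = A/P = 2.206/3.74 = 0.5898 m. Q_A = (1/0.013)·2.206·0.5898^(2/3)·√0.015 = 14.62 m³/s.
Channel B: Flow area A = b·y = 5.24 × 1.44 = 7.546 m². Wetted perimeter P = b + 2y = 5.24 + 2×1.44 = 8.12 m. Hydraulic radius R = A/P = 7.546/8.12 = 0.9293 m. Q_B = (1/0.013)·7.546·0.9293^(2/3)·√0.015 = 67.69 m³/s.
The larger discharge is 67.69 m³/s and the smaller is 14.62 m³/s; the ratio is 4.63.

4.63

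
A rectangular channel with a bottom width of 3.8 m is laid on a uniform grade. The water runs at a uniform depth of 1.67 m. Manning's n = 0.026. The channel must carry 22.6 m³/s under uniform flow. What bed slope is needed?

Flow area A = b·y = 3.8 × 1.67 = 6.346 m². Wetted perimeter P = b + 2y = 3.8 + 2×1.67 = 7.14 m.
Hydraulic radius R = A/P = 6.346/7.14 = 0.8888 m.
From Manning's equation, S = [nQ / (1 A R^(2/3))]² = [0.026 × 22.6 / (1 × 6.346 × 0.8888^(2/3))]² = 0.01.

S = 0.01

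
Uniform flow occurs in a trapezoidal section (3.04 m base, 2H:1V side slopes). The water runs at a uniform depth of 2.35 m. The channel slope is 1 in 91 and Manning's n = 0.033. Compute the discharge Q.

Q = 70.3 m³/s

With bottom width b = 3.04 m and side slope z = 2: A = (b + zy)y = (3.04 + 2×2.35)×2.35 = 18.19 m²; P = b + 2y√(1+z²) = 3.04 + 2×2.35×2.236 = 13.55 m.
Hydraulic radius R = A/P = 18.19/13.55 = 1.342 m.
Manning's equation: Q = (1/n) A R^(2/3) S^(1/2) = (1/0.033) × 18.19 × 1.342^(2/3) × 0.01099^(1/2) = 70.3 m³/s.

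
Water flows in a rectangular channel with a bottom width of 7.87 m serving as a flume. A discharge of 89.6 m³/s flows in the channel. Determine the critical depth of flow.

y_c = 2.36 m

For a rectangular channel, critical depth y_c = (q²/g)^(1/3) where q = Q/b = 89.6/7.87 = 11.39 m²/s.
So y_c = (11.39²/9.81)^(1/3) = 2.36 m.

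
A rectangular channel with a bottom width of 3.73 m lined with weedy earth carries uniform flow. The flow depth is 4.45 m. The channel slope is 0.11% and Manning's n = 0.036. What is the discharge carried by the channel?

Q = 18.3 m³/s

Flow area A = b·y = 3.73 × 4.45 = 16.6 m². Wetted perimeter P = b + 2y = 3.73 + 2×4.45 = 12.63 m.
Hydraulic radius R = A/P = 16.6/12.63 = 1.314 m.
Manning's equation: Q = (1/n) A R^(2/3) S^(1/2) = (1/0.036) × 16.6 × 1.314^(2/3) × 0.0011^(1/2) = 18.3 m³/s.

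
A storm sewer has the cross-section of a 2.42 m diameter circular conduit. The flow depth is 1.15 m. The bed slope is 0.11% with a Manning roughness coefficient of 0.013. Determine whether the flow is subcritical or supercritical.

subcritical

For a circular section of diameter D = 2.42 m at depth y = 1.15 m, the central angle is θ = 2 arccos(1 − 2y/D) = 3.042 rad. Then A = (D²/8)(θ − sin θ) = 2.155 m² and P = Dθ/2 = 3.681 m.
Hydraulic radius R = A/P = 2.155/3.681 = 0.5853 m.
V = (1/n) R^(2/3) √S = (1/0.013) × 0.5853^(2/3) × √0.0011 = 1.785 m/s. Hydraulic depth D_h = A/T = 2.155/2.417 = 0.8915 m.
Froude number Fr = V/√(g·D_h) = 1.785/√(9.81×0.8915) = 0.604, which is less than 1, so the flow is subcritical.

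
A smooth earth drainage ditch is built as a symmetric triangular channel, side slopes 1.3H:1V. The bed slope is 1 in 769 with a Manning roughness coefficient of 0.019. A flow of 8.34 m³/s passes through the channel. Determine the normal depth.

Manning's equation rearranged: A R^(2/3) = nQ / (1·√S) = 0.019 × 8.34 / (√0.0013) = 4.394.
Trying y = 2.49 m: A R^(2/3) = 7.989 — high.
Trying y = 1.68 m: A R^(2/3) = 2.798 — low.
Trying y = 1.99 m: A R^(2/3) = 4.395 — close enough.

y_n = 1.99 m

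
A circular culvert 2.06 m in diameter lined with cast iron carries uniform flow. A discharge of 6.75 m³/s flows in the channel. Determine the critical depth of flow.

y_c = 1.25 m

At critical depth, Q² T / (g A³) = 1, i.e. A³/T = Q²/g = 6.75²/9.81 = 4.644.
At y = 1.07 m: A³/T = 2.598 — too small.
At y = 1.58 m: A³/T = 11.85 — too large.
At y = 1.25 m: A³/T = 4.709 — close enough.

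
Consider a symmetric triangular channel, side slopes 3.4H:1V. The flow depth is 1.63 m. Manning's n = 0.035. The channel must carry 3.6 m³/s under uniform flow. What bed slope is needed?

For a triangular section with side slope z = 3.4: A = zy² = 3.4×1.63² = 9.033 m²; P = 2y√(1+z²) = 2×1.63×3.544 = 11.55 m.
Hydraulic radius R = A/P = 9.033/11.55 = 0.7819 m.
From Manning's equation, S = [nQ / (1 A R^(2/3))]² = [0.035 × 3.6 / (1 × 9.033 × 0.7819^(2/3))]² = 0.00027.

S = 0.00027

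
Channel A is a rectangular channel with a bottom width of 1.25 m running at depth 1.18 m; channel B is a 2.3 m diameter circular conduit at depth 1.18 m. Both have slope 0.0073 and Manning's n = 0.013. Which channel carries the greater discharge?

Channel A: Flow area A = b·y = 1.25 × 1.18 = 1.475 m². Wetted perimeter P = b + 2y = 1.25 + 2×1.18 = 3.61 m. Hydraulic radius R = A/P = 1.475/3.61 = 0.4086 m. Q_A = (1/0.013)·1.475·0.4086^(2/3)·√0.0073 = 5.338 m³/s.
Channel B: For a circular section of diameter D = 2.3 m at depth y = 1.18 m, the central angle is θ = 2 arccos(1 − 2y/D) = 3.194 rad. Then A = (D²/8)(θ − sin θ) = 2.146 m² and P = Dθ/2 = 3.673 m. Hydraulic radius R = A/P = 2.146/3.673 = 0.5844 m. Q_B = (1/0.013)·2.146·0.5844^(2/3)·√0.0073 = 9.86 m³/s.
Q_A = 5.338 m³/s vs Q_B = 9.86 m³/s, so channel B carries more.

channel B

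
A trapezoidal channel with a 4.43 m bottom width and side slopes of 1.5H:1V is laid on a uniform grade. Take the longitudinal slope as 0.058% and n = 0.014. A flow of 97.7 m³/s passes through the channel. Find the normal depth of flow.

Manning's equation rearranged: A R^(2/3) = nQ / (1·√S) = 0.014 × 97.7 / (√0.00058) = 56.79.
Trying y = 4.24 m: A R^(2/3) = 80.18 — over.
Trying y = 2.89 m: A R^(2/3) = 36.16 — short.
Trying y = 3.6 m: A R^(2/3) = 56.78 — close enough.

y_n = 3.6 m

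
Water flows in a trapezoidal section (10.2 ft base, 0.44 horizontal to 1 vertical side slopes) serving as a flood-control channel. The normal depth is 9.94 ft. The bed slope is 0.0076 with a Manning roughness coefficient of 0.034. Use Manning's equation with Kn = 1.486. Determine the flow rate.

Q = 1510 ft³/s

With bottom width b = 10.2 ft and side slope z = 0.44: A = (b + zy)y = (10.2 + 0.44×9.94)×9.94 = 144.9 ft²; P = b + 2y√(1+z²) = 10.2 + 2×9.94×1.093 = 31.92 ft.
Hydraulic radius R = A/P = 144.9/31.92 = 4.538 ft.
Manning's equation: Q = (1.486/n) A R^(2/3) S^(1/2) = (1.486/0.034) × 144.9 × 4.538^(2/3) × 0.0076^(1/2) = 1510 ft³/s.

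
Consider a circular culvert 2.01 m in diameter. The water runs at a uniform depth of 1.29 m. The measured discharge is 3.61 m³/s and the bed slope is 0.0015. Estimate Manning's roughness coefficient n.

For a circular section of diameter D = 2.01 m at depth y = 1.29 m, the central angle is θ = 2 arccos(1 − 2y/D) = 3.717 rad. Then A = (D²/8)(θ − sin θ) = 2.152 m² and P = Dθ/2 = 3.735 m.
Hydraulic radius R = A/P = 2.152/3.735 = 0.576 m.
Rearranging Manning's equation: n = (1/Q) A R^(2/3) S^(1/2) = (1/3.61) × 2.152 × 0.576^(2/3) × √0.0015 = 0.016.

n = 0.016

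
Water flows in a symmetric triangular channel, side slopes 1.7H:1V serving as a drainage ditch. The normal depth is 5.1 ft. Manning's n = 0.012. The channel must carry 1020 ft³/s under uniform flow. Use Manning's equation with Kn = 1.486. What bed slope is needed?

For a triangular section with side slope z = 1.7: A = zy² = 1.7×5.1² = 44.22 ft²; P = 2y√(1+z²) = 2×5.1×1.972 = 20.12 ft.
Hydraulic radius R = A/P = 44.22/20.12 = 2.198 ft.
From Manning's equation, S = [nQ / (1.486 A R^(2/3))]² = [0.012 × 1020 / (1.486 × 44.22 × 2.198^(2/3))]² = 0.0121.

S = 0.0121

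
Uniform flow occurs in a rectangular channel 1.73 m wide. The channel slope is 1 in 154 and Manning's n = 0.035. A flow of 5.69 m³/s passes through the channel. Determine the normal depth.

y_n = 2 m

Manning's equation rearranged: A R^(2/3) = nQ / (1·√S) = 0.035 × 5.69 / (√0.006494) = 2.471.
At y = 1.65 m: A R^(2/3) = 1.957 — short.
At y = 2 m: A R^(2/3) = 2.472 — close enough.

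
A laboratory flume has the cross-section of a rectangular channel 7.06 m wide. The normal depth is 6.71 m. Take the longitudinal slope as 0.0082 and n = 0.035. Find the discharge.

Flow area A = b·y = 7.06 × 6.71 = 47.37 m². Wetted perimeter P = b + 2y = 7.06 + 2×6.71 = 20.48 m.
Hydraulic radius R = A/P = 47.37/20.48 = 2.313 m.
Manning's equation: Q = (1/n) A R^(2/3) S^(1/2) = (1/0.035) × 47.37 × 2.313^(2/3) × 0.0082^(1/2) = 214 m³/s.

Q = 214 m³/s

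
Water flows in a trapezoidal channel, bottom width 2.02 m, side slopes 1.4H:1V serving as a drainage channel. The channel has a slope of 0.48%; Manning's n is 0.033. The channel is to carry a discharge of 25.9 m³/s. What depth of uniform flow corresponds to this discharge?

y_n = 2.19 m

Manning's equation rearranged: A R^(2/3) = nQ / (1·√S) = 0.033 × 25.9 / (√0.0048) = 12.34.
Try y = 1.79 m: A R^(2/3) = 8.05 — short.
Try y = 2.19 m: A R^(2/3) = 12.34 — close enough.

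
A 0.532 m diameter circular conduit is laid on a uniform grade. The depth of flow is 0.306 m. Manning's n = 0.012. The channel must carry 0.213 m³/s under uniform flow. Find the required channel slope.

S = 0.00492

For a circular section of diameter D = 0.532 m at depth y = 0.306 m, the central angle is θ = 2 arccos(1 − 2y/D) = 3.443 rad. Then A = (D²/8)(θ − sin θ) = 0.1323 m² and P = Dθ/2 = 0.916 m.
Hydraulic radius R = A/P = 0.1323/0.916 = 0.1445 m.
From Manning's equation, S = [nQ / (1 A R^(2/3))]² = [0.012 × 0.213 / (1 × 0.1323 × 0.1445^(2/3))]² = 0.00492.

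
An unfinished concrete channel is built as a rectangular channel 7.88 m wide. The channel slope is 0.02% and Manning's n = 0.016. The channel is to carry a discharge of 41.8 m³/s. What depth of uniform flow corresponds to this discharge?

Manning's equation rearranged: A R^(2/3) = nQ / (1·√S) = 0.016 × 41.8 / (√0.0002) = 47.29.
Trying y = 4.26 m: A R^(2/3) = 54.12 — over.
Trying y = 2.66 m: A R^(2/3) = 28.53 — short.
Trying y = 3.85 m: A R^(2/3) = 47.31 — close enough.

y_n = 3.85 m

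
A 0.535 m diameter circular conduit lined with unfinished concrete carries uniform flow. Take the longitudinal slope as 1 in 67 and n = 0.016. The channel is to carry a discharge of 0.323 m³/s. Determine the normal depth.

y_n = 0.336 m

Manning's equation rearranged: A R^(2/3) = nQ / (1·√S) = 0.016 × 0.323 / (√0.01493) = 0.0423.
Trying y = 0.286 m: A R^(2/3) = 0.03287 — too small.
Trying y = 0.368 m: A R^(2/3) = 0.0481 — too large.
Trying y = 0.336 m: A R^(2/3) = 0.04231 — close enough.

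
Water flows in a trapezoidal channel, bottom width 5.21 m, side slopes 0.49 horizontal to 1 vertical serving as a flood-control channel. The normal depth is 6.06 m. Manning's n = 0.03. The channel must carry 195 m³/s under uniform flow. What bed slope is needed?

S = 0.0038

With bottom width b = 5.21 m and side slope z = 0.49: A = (b + zy)y = (5.21 + 0.49×6.06)×6.06 = 49.57 m²; P = b + 2y√(1+z²) = 5.21 + 2×6.06×1.114 = 18.71 m.
Hydraulic radius R = A/P = 49.57/18.71 = 2.65 m.
From Manning's equation, S = [nQ / (1 A R^(2/3))]² = [0.03 × 195 / (1 × 49.57 × 2.65^(2/3))]² = 0.0038.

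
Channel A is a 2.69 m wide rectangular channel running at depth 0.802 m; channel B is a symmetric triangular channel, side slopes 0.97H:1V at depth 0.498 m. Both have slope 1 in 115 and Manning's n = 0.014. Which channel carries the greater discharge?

Channel A: Flow area A = b·y = 2.69 × 0.802 = 2.157 m². Wetted perimeter P = b + 2y = 2.69 + 2×0.802 = 4.294 m. Hydraulic radius R = A/P = 2.157/4.294 = 0.5024 m. Q_A = (1/0.014)·2.157·0.5024^(2/3)·√0.008696 = 9.082 m³/s.
Channel B: For a triangular section with side slope z = 0.97: A = zy² = 0.97×0.498² = 0.2406 m²; P = 2y√(1+z²) = 2×0.498×1.393 = 1.388 m. Hydraulic radius R = A/P = 0.2406/1.388 = 0.1734 m. Q_B = (1/0.014)·0.2406·0.1734^(2/3)·√0.008696 = 0.4982 m³/s.
Q_A = 9.082 m³/s vs Q_B = 0.4982 m³/s, so channel A carries more.

channel A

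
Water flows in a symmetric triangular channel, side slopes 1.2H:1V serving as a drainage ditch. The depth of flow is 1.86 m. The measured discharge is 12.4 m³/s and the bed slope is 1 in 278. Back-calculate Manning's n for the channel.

For a triangular section with side slope z = 1.2: A = zy² = 1.2×1.86² = 4.152 m²; P = 2y√(1+z²) = 2×1.86×1.562 = 5.811 m.
Hydraulic radius R = A/P = 4.152/5.811 = 0.7144 m.
Rearranging Manning's equation: n = (1/Q) A R^(2/3) S^(1/2) = (1/12.4) × 4.152 × 0.7144^(2/3) × √0.003597 = 0.016.

n = 0.016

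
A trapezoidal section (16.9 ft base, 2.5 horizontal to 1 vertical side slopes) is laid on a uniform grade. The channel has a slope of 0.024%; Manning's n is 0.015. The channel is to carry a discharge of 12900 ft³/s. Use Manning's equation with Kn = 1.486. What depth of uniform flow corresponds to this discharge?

y_n = 22.3 ft

Manning's equation rearranged: A R^(2/3) = nQ / (1.486·√S) = 0.015 × 12900 / (1.486 × √0.00024) = 8405.
Try y = 27.9 ft: A R^(2/3) = 14350 — over.
Try y = 17.8 ft: A R^(2/3) = 4968 — short.
Try y = 22.3 ft: A R^(2/3) = 8410 — close enough.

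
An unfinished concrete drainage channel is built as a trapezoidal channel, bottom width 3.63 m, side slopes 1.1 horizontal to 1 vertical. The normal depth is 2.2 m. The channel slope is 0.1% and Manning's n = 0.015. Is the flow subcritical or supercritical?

subcritical

With bottom width b = 3.63 m and side slope z = 1.1: A = (b + zy)y = (3.63 + 1.1×2.2)×2.2 = 13.31 m²; P = b + 2y√(1+z²) = 3.63 + 2×2.2×1.487 = 10.17 m.
Hydraulic radius R = A/P = 13.31/10.17 = 1.309 m.
V = (1/n) R^(2/3) √S = (1/0.015) × 1.309^(2/3) × √0.001 = 2.522 m/s. Hydraulic depth D_h = A/T = 13.31/8.47 = 1.571 m.
Froude number Fr = V/√(g·D_h) = 2.522/√(9.81×1.571) = 0.642, which is less than 1, so the flow is subcritical.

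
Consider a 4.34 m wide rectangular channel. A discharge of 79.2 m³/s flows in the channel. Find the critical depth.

For a rectangular channel, critical depth y_c = (q²/g)^(1/3) where q = Q/b = 79.2/4.34 = 18.25 m²/s.
So y_c = (18.25²/9.81)^(1/3) = 3.24 m.

y_c = 3.24 m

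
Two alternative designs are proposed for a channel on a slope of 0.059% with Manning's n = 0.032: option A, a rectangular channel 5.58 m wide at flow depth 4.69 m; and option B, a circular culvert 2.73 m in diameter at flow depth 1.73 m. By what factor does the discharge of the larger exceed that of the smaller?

11.5

Channel A: Flow area A = b·y = 5.58 × 4.69 = 26.17 m². Wetted perimeter P = b + 2y = 5.58 + 2×4.69 = 14.96 m. Hydraulic radius R = A/P = 26.17/14.96 = 1.749 m. Q_A = (1/0.032)·26.17·1.749^(2/3)·√0.00059 = 28.84 m³/s.
Channel B: For a circular section of diameter D = 2.73 m at depth y = 1.73 m, the central angle is θ = 2 arccos(1 − 2y/D) = 3.683 rad. Then A = (D²/8)(θ − sin θ) = 3.911 m² and P = Dθ/2 = 5.027 m. Hydraulic radius R = A/P = 3.911/5.027 = 0.778 m. Q_B = (1/0.032)·3.911·0.778^(2/3)·√0.00059 = 2.511 m³/s.
The larger discharge is 28.84 m³/s and the smaller is 2.511 m³/s; the ratio is 11.5.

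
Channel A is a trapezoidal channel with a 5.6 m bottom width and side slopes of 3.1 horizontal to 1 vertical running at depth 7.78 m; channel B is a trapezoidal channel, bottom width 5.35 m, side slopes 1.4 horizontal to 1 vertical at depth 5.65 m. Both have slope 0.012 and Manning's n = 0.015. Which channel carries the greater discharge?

Channel A: With bottom width b = 5.6 m and side slope z = 3.1: A = (b + zy)y = (5.6 + 3.1×7.78)×7.78 = 231.2 m²; P = b + 2y√(1+z²) = 5.6 + 2×7.78×3.257 = 56.28 m. Hydraulic radius R = A/P = 231.2/56.28 = 4.108 m. Q_A = (1/0.015)·231.2·4.108^(2/3)·√0.012 = 4331 m³/s.
Channel B: With bottom width b = 5.35 m and side slope z = 1.4: A = (b + zy)y = (5.35 + 1.4×5.65)×5.65 = 74.92 m²; P = b + 2y√(1+z²) = 5.35 + 2×5.65×1.72 = 24.79 m. Hydraulic radius R = A/P = 74.92/24.79 = 3.022 m. Q_B = (1/0.015)·74.92·3.022^(2/3)·√0.012 = 1144 m³/s.
Q_A = 4331 m³/s vs Q_B = 1144 m³/s, so channel A carries more.

channel A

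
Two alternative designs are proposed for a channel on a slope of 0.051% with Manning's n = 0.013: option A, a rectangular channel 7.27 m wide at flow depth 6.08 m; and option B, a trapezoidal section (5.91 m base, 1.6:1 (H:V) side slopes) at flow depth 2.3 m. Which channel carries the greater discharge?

Channel A: Flow area A = b·y = 7.27 × 6.08 = 44.2 m². Wetted perimeter P = b + 2y = 7.27 + 2×6.08 = 19.43 m. Hydraulic radius R = A/P = 44.2/19.43 = 2.275 m. Q_A = (1/0.013)·44.2·2.275^(2/3)·√0.00051 = 132.8 m³/s.
Channel B: With bottom width b = 5.91 m and side slope z = 1.6: A = (b + zy)y = (5.91 + 1.6×2.3)×2.3 = 22.06 m²; P = b + 2y√(1+z²) = 5.91 + 2×2.3×1.887 = 14.59 m. Hydraulic radius R = A/P = 22.06/14.59 = 1.512 m. Q_B = (1/0.013)·22.06·1.512^(2/3)·√0.00051 = 50.47 m³/s.
Q_A = 132.8 m³/s vs Q_B = 50.47 m³/s, so channel A carries more.

channel A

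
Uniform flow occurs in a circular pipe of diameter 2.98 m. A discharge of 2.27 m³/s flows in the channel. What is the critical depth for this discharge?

y_c = 0.635 m

At critical depth, Q² T / (g A³) = 1, i.e. A³/T = Q²/g = 2.27²/9.81 = 0.5253.
At y = 0.484 m: A³/T = 0.1814 — low.
At y = 0.765 m: A³/T = 1.089 — high.
At y = 0.635 m: A³/T = 0.5265 — ≈ 0.5253.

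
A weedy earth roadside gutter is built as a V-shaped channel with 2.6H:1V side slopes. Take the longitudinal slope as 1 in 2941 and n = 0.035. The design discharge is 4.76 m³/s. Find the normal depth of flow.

Manning's equation rearranged: A R^(2/3) = nQ / (1·√S) = 0.035 × 4.76 / (√0.00034) = 9.035.
Try y = 1.36 m: A R^(2/3) = 3.552 — short.
Try y = 1.93 m: A R^(2/3) = 9.032 — close enough.

y_n = 1.93 m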